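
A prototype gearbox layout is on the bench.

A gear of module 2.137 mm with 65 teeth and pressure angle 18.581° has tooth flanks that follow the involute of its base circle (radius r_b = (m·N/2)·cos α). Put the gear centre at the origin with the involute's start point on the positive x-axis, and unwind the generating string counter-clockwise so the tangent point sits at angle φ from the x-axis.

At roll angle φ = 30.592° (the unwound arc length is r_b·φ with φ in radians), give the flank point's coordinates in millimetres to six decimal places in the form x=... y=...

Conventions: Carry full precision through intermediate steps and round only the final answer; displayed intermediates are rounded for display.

single-mesh involute tooth geometry (65T wheel at module 2.137)
pitch radius r_p = m·N/2 = 2.137·65/2 = 69.452500
base radius r_b = r_p·cos α = 69.452500·cos 18.581° = 65.832228
roll angle φ = 30.592° = 0.53393112 rad
x = r_b·(cos φ + φ·sin φ) = 74.557762
y = r_b·(sin φ − φ·cos φ) = 3.245945

x=74.557762 y=3.245945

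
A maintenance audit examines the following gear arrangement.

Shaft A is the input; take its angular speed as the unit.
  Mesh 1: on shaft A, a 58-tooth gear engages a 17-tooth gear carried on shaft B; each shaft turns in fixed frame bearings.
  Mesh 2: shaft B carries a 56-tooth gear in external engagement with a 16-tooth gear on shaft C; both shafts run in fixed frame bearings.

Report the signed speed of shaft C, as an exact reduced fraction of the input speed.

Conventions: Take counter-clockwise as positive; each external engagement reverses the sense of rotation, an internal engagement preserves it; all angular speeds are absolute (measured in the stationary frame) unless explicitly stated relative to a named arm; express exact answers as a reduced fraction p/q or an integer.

2-mesh fixed-axis compound train (all bearings frame-fixed)
mesh 1 [58T→17T]: |ω|/ω_in = 1×58/17 = 58/17, sense flips to −
mesh 2 [56T→16T]: |ω|/ω_in = (58/17)×56/16 = 203/17, sense flips to +
signed output speed (× input speed) = 203/17

203/17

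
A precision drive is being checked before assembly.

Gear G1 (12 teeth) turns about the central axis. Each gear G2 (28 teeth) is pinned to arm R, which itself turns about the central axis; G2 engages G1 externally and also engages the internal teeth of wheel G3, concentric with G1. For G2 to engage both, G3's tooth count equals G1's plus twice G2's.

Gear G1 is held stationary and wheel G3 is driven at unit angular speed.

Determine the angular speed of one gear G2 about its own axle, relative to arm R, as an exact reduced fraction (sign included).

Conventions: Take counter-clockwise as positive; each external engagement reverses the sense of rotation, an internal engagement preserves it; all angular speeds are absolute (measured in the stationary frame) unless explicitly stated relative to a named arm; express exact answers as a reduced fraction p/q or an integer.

51/140

class = planetary set [G3 = 12+2·28 = 68; Willis about the carrier]
ring teeth: 12 + 2·28 = 68
12(ω_sun−ω_arm) = −68(ω_ring−ω_arm),  ω_sun = 0, ω_ring = 1
12(0−ω_arm) = −68(1−ω_arm)  ⇒  80·ω_arm = 68  ⇒  ω_arm = 17/20
sun–planet mesh: 12·(0−17/20) = −28·(ω_p−ω_arm)  ⇒  ω_p−ω_arm = 51/140
exact speed ratio = 51/140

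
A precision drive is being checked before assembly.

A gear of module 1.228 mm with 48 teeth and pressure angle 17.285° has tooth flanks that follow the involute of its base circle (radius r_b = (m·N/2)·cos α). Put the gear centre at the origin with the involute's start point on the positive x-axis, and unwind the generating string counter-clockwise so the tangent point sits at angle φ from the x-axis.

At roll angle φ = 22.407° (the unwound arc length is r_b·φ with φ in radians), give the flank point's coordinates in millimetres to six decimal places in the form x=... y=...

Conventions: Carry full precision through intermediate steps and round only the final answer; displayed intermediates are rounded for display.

x=30.211368 y=0.552516

topology: single-mesh involute geometry — m = 1.228, N = 48
pitch radius r_p = m·N/2 = 1.228·48/2 = 29.472000
base radius r_b = r_p·cos α = 29.472000·cos 17.285° = 28.141004
roll angle φ = 22.407° = 0.39107593 rad
x = r_b·(cos φ + φ·sin φ) = 30.211368
y = r_b·(sin φ − φ·cos φ) = 0.552516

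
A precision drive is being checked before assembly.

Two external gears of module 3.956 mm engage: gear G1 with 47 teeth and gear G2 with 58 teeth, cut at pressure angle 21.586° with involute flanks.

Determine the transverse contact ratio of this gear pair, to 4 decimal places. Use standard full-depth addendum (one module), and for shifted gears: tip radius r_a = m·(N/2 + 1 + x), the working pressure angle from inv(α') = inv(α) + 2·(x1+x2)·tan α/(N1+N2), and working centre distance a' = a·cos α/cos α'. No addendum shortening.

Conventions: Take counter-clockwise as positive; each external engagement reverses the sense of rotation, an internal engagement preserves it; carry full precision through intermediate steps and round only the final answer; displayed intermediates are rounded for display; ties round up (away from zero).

1.6811

recognized (one external pair, fixed centres): single-mesh tooth geometry, m = 3.956, N1 = 47, N2 = 58
base radii: r_b1 = 86.445960, r_b2 = 106.677994
tip radii: r_a1 = 96.922000, r_a2 = 118.680000
no profile shift: α' = α, a' = a
action lengths: √(r_a1²−r_b1²) = 43.828872, √(r_a2²−r_b2²) = 52.007192
base pitch p_b = π·m·cos α = 11.556510
CR = (43.828872 + 52.007192 − 207.690000·sin 21.58600°)/11.556510 = 1.681084
contact ratio ≈ 1.6811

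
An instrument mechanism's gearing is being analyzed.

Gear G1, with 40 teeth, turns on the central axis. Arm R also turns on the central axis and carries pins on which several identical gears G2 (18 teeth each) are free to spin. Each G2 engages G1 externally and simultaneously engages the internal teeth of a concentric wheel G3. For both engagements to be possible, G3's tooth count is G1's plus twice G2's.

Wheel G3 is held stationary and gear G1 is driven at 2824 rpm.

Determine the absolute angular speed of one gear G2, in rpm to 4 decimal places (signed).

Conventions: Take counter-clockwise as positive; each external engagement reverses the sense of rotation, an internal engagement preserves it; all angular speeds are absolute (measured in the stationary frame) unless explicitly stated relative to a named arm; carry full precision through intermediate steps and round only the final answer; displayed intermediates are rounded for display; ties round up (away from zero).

-3137.7778 rpm

class = planetary set [G3 = 40+2·18 = 76; Willis about the carrier]
normalise by the input: solve with ω_sun = 1, then scale by 2824 rpm
ring teeth: 40 + 2·18 = 76
40(ω_sun−ω_arm) = −76(ω_ring−ω_arm),  ω_ring = 0, ω_sun = 1
40(1−ω_arm) = −76(0−ω_arm)  ⇒  116·ω_arm = 40  ⇒  ω_arm = 10/29
sun–planet mesh: 40·(1−10/29) = −18·(ω_p−ω_arm)  ⇒  ω_p−ω_arm = -380/261
ω_p = 10/29 − 380/261 = -10/9
scale: ω_p = -10/9 × 2824 rpm = -3137.7778 rpm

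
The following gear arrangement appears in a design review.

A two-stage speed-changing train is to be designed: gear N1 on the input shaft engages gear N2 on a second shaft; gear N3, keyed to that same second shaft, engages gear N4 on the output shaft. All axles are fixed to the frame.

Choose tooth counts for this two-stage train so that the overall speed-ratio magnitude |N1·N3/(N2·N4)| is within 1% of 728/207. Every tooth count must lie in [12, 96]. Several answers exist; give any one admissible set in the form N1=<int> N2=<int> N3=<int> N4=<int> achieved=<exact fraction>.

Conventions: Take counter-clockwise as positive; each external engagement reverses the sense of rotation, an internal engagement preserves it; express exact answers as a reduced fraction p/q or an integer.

N1=16 N2=18 N3=91 N4=23 achieved=728/207

2-stage fixed-axis compound train for ratio 728/207
target = 728/207 in lowest terms: an exact hit needs N1·N3 = k·728 and N2·N4 = k·207 for one integer k, every count in [12, 96]; additionally prefer no 1:1 stage (N1 ≠ N2, N3 ≠ N4)
k = 1: no 1:1-free in-range split of k·728 and k·207 into factor pairs; take k = 2
k = 2: N1·N3 = 1456 = 16·91, N2·N4 = 414 = 18·23
achieved = 16·91/(18·23) = 728/207; |achieved − target| = 0 ≤ 182/5175 ✓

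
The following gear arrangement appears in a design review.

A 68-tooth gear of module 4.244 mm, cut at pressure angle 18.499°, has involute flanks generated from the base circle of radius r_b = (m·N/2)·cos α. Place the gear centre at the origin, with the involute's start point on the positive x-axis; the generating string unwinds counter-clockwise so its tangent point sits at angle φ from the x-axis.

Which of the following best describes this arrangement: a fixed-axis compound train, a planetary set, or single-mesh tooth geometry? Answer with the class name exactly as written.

single-mesh involute tooth geometry (68T wheel at module 4.244)
classification: single-mesh tooth geometry

single-mesh tooth geometry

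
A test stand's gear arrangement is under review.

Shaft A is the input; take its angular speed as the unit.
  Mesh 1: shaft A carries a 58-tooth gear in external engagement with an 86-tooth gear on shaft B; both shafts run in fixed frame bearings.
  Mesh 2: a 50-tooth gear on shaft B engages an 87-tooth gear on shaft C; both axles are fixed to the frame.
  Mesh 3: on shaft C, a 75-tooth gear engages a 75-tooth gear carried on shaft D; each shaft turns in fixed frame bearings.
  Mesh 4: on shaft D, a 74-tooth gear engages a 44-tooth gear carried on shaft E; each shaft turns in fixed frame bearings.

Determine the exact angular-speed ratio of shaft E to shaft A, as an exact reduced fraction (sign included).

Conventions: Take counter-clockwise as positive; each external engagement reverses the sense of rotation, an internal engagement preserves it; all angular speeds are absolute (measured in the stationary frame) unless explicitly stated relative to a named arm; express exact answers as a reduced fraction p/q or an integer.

class = fixed-axis compound train [4 meshes; 4 ratios multiply, 4 sense flips]
mesh 1 [58T→86T]: running ratio 29/43, sense −
mesh 2 [50T→87T]: running ratio 50/129, sense +
mesh 3 [75T→75T]: running ratio 50/129, sense −
mesh 4 [74T→44T]: running ratio 925/1419, sense +
ω_out/ω_in = 925/1419

925/1419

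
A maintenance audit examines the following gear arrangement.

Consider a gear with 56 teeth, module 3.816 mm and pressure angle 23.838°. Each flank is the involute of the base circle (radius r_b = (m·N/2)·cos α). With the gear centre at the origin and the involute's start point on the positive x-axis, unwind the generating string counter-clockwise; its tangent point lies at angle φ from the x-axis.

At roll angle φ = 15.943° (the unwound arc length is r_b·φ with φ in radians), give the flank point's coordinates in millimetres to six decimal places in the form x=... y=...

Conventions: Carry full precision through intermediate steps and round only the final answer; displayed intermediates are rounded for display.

x=101.443675 y=0.696459

topology: single-mesh involute geometry — m = 3.816, N = 56
pitch radius r_p = m·N/2 = 3.816·56/2 = 106.848000
base radius r_b = r_p·cos α = 106.848000·cos 23.838° = 97.732992
roll angle φ = 15.943° = 0.27825784 rad
x = r_b·(cos φ + φ·sin φ) = 101.443675
y = r_b·(sin φ − φ·cos φ) = 0.696459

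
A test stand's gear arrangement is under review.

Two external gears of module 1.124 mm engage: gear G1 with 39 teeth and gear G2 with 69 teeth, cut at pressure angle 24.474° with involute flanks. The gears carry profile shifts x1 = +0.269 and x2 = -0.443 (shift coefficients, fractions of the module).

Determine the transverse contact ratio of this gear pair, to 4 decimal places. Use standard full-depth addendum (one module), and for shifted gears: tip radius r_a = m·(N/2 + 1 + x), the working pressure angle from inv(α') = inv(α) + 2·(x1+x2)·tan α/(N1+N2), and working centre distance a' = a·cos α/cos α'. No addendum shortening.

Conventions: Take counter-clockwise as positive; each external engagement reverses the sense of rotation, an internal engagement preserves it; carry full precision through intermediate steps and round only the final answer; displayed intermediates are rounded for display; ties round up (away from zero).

recognized (one external pair, fixed centres): single-mesh tooth geometry, m = 1.124, N1 = 39, N2 = 69
base radii: r_b1 = 19.948654, r_b2 = 35.293772
tip radii: r_a1 = 23.344356, r_a2 = 39.404068
inv(α') = inv(24.474°) + 2·(+0.269-0.443)·tan α/(39+69) = 0.02655977  ⇒  α' = 24.06056°
a' = a·cos α / cos α' = 60.6960·cos 24.474°/cos 24.06056° = 60.498866
action lengths: √(r_a1²−r_b1²) = 12.124775, √(r_a2²−r_b2²) = 17.522279
base pitch p_b = π·m·cos α = 3.213874
CR = (12.124775 + 17.522279 − 60.498866·sin 24.06056°)/3.213874 = 1.550014
contact ratio ≈ 1.5500

1.5500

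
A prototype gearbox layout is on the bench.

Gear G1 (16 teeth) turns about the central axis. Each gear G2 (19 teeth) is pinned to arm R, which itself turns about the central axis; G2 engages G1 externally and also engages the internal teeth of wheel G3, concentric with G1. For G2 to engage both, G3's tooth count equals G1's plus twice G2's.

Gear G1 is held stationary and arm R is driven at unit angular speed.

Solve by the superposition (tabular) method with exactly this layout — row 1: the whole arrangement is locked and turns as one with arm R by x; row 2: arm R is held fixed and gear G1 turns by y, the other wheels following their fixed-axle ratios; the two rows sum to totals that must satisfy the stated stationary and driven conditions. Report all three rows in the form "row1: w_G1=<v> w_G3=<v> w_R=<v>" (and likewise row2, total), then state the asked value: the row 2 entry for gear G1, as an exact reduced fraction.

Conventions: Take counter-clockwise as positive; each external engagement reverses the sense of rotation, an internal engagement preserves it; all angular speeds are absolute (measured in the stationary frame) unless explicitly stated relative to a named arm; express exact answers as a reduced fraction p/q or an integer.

class = planetary set [G3 = 16+2·19 = 54; Willis about the carrier]
row 1 (train locked, turned with arm): all members turn x
row 2: sun turns y, ring = −(16/54)·y, arm 0
boundary: total ω_sun = x + y = 0 and total ω_arm = x = 1  ⇒  y = -1, x = 1
row 2 ring = −(16/54)·(-1) = 8/27
totals (row 1 + row 2): sun 1 + (-1) = 0, ring 1 + 8/27 = 35/27, arm 1 + 0 = 1
asked cell (row2, sun) = -1

row1: w_G1=1 w_G3=1 w_R=1
row2: w_G1=-1 w_G3=8/27 w_R=0
total: w_G1=0 w_G3=35/27 w_R=1
asked value: -1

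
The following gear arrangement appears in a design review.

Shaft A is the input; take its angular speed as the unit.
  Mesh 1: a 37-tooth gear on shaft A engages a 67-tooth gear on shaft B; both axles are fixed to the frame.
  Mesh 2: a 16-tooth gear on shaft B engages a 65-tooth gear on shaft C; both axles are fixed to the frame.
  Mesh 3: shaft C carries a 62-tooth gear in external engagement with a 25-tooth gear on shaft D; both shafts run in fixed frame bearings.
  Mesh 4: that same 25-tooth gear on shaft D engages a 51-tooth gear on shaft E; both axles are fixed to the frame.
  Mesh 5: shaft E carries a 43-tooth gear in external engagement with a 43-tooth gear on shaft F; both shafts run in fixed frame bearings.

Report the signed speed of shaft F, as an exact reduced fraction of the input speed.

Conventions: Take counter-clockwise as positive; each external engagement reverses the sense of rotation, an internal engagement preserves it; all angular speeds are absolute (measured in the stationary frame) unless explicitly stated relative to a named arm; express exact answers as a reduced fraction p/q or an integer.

-36704/222105

5-mesh fixed-axis compound train (all bearings frame-fixed)
mesh 1 [37T→67T]: |ω|/ω_in = 1×37/67 = 37/67, sense flips to −
mesh 2 [16T→65T]: |ω|/ω_in = (37/67)×16/65 = 592/4355, sense flips to +
mesh 3 [62T→25T]: |ω|/ω_in = (592/4355)×62/25 = 36704/108875, sense flips to −
mesh 4 [25T→51T]: |ω|/ω_in = (36704/108875)×25/51 = 36704/222105, sense flips to +
mesh 5 [43T→43T]: |ω|/ω_in = (36704/222105)×43/43 = 36704/222105, sense flips to −
signed output speed (× input speed) = -36704/222105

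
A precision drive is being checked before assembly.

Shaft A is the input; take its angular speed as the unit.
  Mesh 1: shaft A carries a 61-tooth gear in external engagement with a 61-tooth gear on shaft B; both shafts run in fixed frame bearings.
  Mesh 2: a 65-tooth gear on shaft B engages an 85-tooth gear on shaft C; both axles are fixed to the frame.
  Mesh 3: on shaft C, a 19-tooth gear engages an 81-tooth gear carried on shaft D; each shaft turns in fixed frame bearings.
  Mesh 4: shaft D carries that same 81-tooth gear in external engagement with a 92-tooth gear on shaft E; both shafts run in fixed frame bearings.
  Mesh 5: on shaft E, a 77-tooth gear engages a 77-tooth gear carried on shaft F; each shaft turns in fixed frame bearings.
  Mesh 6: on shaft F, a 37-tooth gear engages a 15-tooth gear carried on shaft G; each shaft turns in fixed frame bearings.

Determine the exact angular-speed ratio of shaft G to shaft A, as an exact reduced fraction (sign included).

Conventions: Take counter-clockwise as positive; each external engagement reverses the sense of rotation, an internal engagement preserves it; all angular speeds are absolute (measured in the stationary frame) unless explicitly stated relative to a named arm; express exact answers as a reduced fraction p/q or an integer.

class = fixed-axis compound train [6 meshes; 6 ratios multiply, 6 sense flips]
mesh 1 [61T→61T]: running ratio 1, sense −
mesh 2 [65T→85T]: running ratio 13/17, sense +
mesh 3 [19T→81T]: running ratio 247/1377, sense −
mesh 4 [81T→92T]: running ratio 247/1564, sense +
mesh 5 [77T→77T]: running ratio 247/1564, sense −
mesh 6 [37T→15T]: running ratio 9139/23460, sense +
ω_out/ω_in = 9139/23460

9139/23460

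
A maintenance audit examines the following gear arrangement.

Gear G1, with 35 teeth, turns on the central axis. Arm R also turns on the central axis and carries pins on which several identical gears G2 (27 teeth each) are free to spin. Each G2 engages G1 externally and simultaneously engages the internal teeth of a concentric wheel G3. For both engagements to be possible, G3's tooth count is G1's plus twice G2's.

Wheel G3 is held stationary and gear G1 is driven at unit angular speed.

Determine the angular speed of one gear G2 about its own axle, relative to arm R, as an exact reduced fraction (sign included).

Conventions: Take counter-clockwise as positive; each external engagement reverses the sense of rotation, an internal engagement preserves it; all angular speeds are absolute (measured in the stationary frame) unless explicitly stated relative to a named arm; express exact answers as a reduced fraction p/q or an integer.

topology: planetary set — G1 35T / G2 27T / G3 89T, arm = carrier (Willis)
ring teeth: 35 + 2·27 = 89
35(ω_sun−ω_arm) = −89(ω_ring−ω_arm),  ω_ring = 0, ω_sun = 1
35(1−ω_arm) = −89(0−ω_arm)  ⇒  124·ω_arm = 35  ⇒  ω_arm = 35/124
sun–planet mesh: 35·(1−35/124) = −27·(ω_p−ω_arm)  ⇒  ω_p−ω_arm = -3115/3348
exact speed ratio = -3115/3348

-3115/3348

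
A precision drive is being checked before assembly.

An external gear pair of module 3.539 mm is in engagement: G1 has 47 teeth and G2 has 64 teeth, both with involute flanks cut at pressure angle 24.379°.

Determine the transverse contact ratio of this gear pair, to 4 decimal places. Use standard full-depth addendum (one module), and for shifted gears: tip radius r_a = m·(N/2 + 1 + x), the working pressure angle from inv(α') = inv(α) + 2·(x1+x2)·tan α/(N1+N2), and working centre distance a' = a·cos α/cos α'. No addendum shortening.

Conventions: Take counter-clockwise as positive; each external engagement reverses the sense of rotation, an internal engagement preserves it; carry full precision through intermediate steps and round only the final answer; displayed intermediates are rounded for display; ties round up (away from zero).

1.5678

recognized (one external pair, fixed centres): single-mesh tooth geometry, m = 3.539, N1 = 47, N2 = 64
base radii: r_b1 = 75.750960, r_b2 = 103.150243
tip radii: r_a1 = 86.705500, r_a2 = 116.787000
no profile shift: α' = α, a' = a
action lengths: √(r_a1²−r_b1²) = 42.185730, √(r_a2²−r_b2²) = 54.765232
base pitch p_b = π·m·cos α = 10.126751
CR = (42.185730 + 54.765232 − 196.414500·sin 24.37900°)/10.126751 = 1.567811
contact ratio ≈ 1.5678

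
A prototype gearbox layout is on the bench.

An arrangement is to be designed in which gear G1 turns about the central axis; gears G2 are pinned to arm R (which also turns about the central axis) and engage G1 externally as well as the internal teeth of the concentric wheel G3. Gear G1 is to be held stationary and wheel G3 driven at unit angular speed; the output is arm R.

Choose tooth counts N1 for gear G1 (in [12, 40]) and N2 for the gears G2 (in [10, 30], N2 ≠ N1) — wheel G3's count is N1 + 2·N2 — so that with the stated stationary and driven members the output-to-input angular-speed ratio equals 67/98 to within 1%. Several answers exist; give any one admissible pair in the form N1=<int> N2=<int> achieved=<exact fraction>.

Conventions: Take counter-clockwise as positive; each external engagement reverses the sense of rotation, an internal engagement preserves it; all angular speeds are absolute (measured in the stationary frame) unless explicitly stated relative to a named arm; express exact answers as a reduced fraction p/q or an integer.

class = planetary set [ratio 67/98 wanted; Willis about the carrier]
Willis with ω_sun = 0: ω_arm/ω_ring = N3/(N1+N3); set equal to 67/98  ⇒  N3/N1 = (67/98)/(1 − 67/98) = 67/31
N3 = N1 + 2·N2  ⇒  N2/N1 = (N3/N1 − 1)/2 = (67/31 − 1)/2 = 18/31
smallest multiple with N1 ≥ 12 and N2 ≥ 10: k = 1  ⇒  N1 = 1·31 = 31, N2 = 1·18 = 18 (N1 ≤ 40, N2 ≤ 30, N2 ≠ N1 ✓), N3 = 31 + 2·18 = 67
check: N3/(N1+N3) with N1 = 31, N3 = 67 gives 67/98; |achieved − target| = 0 ≤ 67/9800 ✓

N1=31 N2=18 achieved=67/98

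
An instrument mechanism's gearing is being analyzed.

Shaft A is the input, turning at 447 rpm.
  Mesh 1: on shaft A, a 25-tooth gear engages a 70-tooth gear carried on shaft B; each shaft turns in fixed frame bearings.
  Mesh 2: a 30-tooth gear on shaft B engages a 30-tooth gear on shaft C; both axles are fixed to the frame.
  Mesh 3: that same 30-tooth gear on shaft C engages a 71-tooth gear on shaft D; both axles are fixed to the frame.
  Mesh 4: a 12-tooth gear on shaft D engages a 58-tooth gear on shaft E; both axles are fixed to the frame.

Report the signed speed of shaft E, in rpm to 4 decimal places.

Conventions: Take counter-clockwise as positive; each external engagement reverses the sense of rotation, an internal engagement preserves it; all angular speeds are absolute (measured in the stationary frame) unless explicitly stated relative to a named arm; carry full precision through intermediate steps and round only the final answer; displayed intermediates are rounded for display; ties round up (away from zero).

recognized (5 fixed axles, 4 meshes): fixed-axis compound train
mesh 1 [25T→70T]: ω = 447.0000×25/70 = 159.6429 rpm, sense flips to −
mesh 2 [30T→30T]: ω = 159.6429×30/30 = 159.6429 rpm, sense flips to +
mesh 3 [30T→71T]: ω = 159.6429×30/71 = 67.4547 rpm, sense flips to −
mesh 4 [12T→58T]: ω = 67.4547×12/58 = 13.9562 rpm, sense flips to +
signed output speed = +13.9562 rpm

+13.9562 rpm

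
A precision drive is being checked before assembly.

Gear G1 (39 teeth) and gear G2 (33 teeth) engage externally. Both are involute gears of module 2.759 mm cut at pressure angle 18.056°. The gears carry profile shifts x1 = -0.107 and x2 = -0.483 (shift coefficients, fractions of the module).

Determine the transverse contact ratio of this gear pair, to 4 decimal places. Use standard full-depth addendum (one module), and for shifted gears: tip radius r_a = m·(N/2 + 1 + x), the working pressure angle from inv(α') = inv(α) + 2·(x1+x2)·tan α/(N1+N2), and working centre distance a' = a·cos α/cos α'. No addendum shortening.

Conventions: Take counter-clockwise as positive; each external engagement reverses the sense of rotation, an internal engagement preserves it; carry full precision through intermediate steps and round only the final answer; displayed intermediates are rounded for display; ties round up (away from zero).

recognized (one external pair, fixed centres): single-mesh tooth geometry, m = 2.759, N1 = 39, N2 = 33
base radii: r_b1 = 51.151042, r_b2 = 43.281651
tip radii: r_a1 = 56.264287, r_a2 = 46.949903
inv(α') = inv(18.056°) + 2·(-0.107-0.483)·tan α/(39+33) = 0.00552117  ⇒  α' = 14.47969°
a' = a·cos α / cos α' = 99.3240·cos 18.056°/cos 14.47969° = 97.530625
action lengths: √(r_a1²−r_b1²) = 23.435888, √(r_a2²−r_b2²) = 18.193187
base pitch p_b = π·m·cos α = 8.240807
CR = (23.435888 + 18.193187 − 97.530625·sin 14.47969°)/8.240807 = 2.092371
contact ratio ≈ 2.0924

2.0924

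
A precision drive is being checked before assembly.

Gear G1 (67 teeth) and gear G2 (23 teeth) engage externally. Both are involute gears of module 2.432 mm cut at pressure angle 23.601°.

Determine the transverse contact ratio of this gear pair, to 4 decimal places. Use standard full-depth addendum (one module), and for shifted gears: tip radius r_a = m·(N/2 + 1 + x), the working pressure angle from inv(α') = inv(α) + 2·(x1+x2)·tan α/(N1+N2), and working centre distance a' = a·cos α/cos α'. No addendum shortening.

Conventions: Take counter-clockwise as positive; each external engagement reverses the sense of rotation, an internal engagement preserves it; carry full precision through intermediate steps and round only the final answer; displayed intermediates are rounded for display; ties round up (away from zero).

recognized (one external pair, fixed centres): single-mesh tooth geometry, m = 2.432, N1 = 67, N2 = 23
base radii: r_b1 = 74.657335, r_b2 = 25.628637
tip radii: r_a1 = 83.904000, r_a2 = 30.400000
no profile shift: α' = α, a' = a
action lengths: √(r_a1²−r_b1²) = 38.290515, √(r_a2²−r_b2²) = 16.350319
base pitch p_b = π·m·cos α = 7.001282
CR = (38.290515 + 16.350319 − 109.440000·sin 23.60100°)/7.001282 = 1.546129
contact ratio ≈ 1.5461

1.5461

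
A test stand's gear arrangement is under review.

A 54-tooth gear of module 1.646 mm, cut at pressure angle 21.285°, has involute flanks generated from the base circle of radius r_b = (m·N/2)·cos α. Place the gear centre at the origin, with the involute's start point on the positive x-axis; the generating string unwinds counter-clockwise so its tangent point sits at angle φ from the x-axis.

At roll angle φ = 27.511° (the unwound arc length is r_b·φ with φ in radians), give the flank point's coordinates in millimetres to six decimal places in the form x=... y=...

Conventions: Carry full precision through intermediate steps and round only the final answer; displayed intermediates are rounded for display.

x=45.912425 y=1.493117

single-mesh involute tooth geometry (54T wheel at module 1.646)
pitch radius r_p = m·N/2 = 1.646·54/2 = 44.442000
base radius r_b = r_p·cos α = 44.442000·cos 21.285° = 41.410447
roll angle φ = 27.511° = 0.48015753 rad
x = r_b·(cos φ + φ·sin φ) = 45.912425
y = r_b·(sin φ − φ·cos φ) = 1.493117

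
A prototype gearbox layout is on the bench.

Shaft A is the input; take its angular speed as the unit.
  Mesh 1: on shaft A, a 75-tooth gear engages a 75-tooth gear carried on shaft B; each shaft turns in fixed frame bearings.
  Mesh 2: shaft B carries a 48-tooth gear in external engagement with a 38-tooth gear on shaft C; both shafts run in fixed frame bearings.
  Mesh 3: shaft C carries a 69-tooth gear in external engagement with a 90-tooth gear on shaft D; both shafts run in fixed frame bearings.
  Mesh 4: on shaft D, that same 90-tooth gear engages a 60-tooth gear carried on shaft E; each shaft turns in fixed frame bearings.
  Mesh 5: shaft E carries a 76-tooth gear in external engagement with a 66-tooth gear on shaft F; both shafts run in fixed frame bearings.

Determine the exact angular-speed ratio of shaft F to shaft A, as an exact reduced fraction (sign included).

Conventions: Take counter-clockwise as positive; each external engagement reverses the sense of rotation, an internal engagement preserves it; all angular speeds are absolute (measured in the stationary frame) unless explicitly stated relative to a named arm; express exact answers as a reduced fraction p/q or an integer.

class = fixed-axis compound train [5 meshes; 5 ratios multiply, 5 sense flips]
mesh 1 [75T→75T]: running ratio 1, sense −
mesh 2 [48T→38T]: running ratio 24/19, sense +
mesh 3 [69T→90T]: running ratio 92/95, sense −
mesh 4 [90T→60T]: running ratio 138/95, sense +
mesh 5 [76T→66T]: running ratio 92/55, sense −
ω_out/ω_in = -92/55

-92/55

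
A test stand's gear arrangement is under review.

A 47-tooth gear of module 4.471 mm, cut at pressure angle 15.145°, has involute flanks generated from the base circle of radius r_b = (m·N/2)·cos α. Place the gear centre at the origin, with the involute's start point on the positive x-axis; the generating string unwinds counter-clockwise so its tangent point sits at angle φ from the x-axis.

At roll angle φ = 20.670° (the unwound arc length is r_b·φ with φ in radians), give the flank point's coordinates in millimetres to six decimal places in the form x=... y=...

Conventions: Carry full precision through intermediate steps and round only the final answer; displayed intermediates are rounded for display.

x=107.805774 y=1.566714

recognized (one wheel, involute flank): single-mesh tooth geometry, m = 4.471, N = 47
pitch radius r_p = m·N/2 = 4.471·47/2 = 105.068500
base radius r_b = r_p·cos α = 105.068500·cos 15.145° = 101.419233
roll angle φ = 20.670° = 0.36075956 rad
x = r_b·(cos φ + φ·sin φ) = 107.805774
y = r_b·(sin φ − φ·cos φ) = 1.566714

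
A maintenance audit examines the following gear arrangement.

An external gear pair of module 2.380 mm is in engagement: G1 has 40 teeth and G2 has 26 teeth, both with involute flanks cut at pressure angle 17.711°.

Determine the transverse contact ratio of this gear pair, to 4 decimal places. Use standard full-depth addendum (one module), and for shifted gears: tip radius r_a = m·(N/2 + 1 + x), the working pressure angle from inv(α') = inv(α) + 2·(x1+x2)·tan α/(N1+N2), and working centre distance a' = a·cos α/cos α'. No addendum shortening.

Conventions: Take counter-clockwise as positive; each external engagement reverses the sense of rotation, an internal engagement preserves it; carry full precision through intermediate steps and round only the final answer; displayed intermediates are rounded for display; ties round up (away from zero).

class = single-mesh tooth geometry [involute pair 40T × 26T, m = 2.380]
base radii: r_b1 = 45.343907, r_b2 = 29.473540
tip radii: r_a1 = 49.980000, r_a2 = 33.320000
no profile shift: α' = α, a' = a
action lengths: √(r_a1²−r_b1²) = 21.022142, √(r_a2²−r_b2²) = 15.541327
base pitch p_b = π·m·cos α = 7.122604
CR = (21.022142 + 15.541327 − 78.540000·sin 17.71100°)/7.122604 = 1.778893
contact ratio ≈ 1.7789

1.7789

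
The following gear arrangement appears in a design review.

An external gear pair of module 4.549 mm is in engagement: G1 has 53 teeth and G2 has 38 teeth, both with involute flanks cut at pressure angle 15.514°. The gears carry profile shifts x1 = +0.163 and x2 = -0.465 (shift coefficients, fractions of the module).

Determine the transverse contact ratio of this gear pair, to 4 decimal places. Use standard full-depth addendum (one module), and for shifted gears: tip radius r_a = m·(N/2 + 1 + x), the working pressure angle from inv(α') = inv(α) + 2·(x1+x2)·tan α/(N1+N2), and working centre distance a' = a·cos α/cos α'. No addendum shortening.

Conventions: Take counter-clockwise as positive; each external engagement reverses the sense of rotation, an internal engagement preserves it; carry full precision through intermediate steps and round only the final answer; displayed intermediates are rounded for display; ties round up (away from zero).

2.1572

topology: single-mesh involute geometry — m = 4.549, 53T/38T pair
base radii: r_b1 = 116.156331, r_b2 = 83.281897
tip radii: r_a1 = 125.838987, r_a2 = 88.864715
inv(α') = inv(15.514°) + 2·(+0.163-0.465)·tan α/(53+38) = 0.00497487  ⇒  α' = 13.99351°
a' = a·cos α / cos α' = 206.9795·cos 15.514°/cos 13.99351° = 205.537953
action lengths: √(r_a1²−r_b1²) = 48.406172, √(r_a2²−r_b2²) = 31.001018
base pitch p_b = π·m·cos α = 13.770410
CR = (48.406172 + 31.001018 − 205.537953·sin 13.99351°)/13.770410 = 2.157209
contact ratio ≈ 2.1572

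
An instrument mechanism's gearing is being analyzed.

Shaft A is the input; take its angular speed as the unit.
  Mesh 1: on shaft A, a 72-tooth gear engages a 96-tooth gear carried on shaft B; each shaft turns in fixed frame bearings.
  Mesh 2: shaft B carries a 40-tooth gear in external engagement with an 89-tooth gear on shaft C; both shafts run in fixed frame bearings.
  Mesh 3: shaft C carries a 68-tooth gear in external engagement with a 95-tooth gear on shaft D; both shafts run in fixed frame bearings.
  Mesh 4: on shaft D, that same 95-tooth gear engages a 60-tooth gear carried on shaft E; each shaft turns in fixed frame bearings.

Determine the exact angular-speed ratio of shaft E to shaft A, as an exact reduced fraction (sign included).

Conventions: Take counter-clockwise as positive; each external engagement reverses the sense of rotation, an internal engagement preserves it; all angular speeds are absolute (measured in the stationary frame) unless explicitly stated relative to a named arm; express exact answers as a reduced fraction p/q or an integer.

34/89

class = fixed-axis compound train [4 meshes; 4 ratios multiply, 4 sense flips]
mesh 1 [72T→96T]: running ratio 3/4, sense −
mesh 2 [40T→89T]: running ratio 30/89, sense +
mesh 3 [68T→95T]: running ratio 408/1691, sense −
mesh 4 [95T→60T]: running ratio 34/89, sense +
ω_out/ω_in = 34/89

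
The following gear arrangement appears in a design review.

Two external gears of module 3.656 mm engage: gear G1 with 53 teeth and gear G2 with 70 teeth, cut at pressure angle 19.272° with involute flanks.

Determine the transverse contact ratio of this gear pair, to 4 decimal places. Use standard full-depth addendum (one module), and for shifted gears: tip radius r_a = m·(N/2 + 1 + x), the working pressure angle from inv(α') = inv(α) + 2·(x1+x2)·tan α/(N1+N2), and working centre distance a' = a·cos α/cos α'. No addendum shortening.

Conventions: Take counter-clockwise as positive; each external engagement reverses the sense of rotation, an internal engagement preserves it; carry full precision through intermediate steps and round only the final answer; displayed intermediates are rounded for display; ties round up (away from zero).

1.8289

topology: single-mesh involute geometry — m = 3.656, 53T/70T pair
base radii: r_b1 = 91.454849, r_b2 = 120.789423
tip radii: r_a1 = 100.540000, r_a2 = 131.616000
no profile shift: α' = α, a' = a
action lengths: √(r_a1²−r_b1²) = 41.764844, √(r_a2²−r_b2²) = 52.275105
base pitch p_b = π·m·cos α = 10.842033
CR = (41.764844 + 52.275105 − 224.844000·sin 19.27200°)/10.842033 = 1.828945
contact ratio ≈ 1.8289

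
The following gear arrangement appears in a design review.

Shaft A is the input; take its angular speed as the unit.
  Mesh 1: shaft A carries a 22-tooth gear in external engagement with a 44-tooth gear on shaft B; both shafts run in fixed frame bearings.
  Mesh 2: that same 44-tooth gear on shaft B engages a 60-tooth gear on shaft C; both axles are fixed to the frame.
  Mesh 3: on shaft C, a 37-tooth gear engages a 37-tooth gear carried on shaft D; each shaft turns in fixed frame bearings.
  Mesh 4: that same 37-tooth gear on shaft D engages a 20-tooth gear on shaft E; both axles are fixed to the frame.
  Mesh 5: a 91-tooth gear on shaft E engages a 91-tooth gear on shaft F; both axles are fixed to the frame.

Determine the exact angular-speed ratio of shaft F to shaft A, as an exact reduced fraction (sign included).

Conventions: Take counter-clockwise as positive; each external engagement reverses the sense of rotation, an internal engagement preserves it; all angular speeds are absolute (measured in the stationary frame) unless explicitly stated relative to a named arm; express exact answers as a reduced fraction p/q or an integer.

class = fixed-axis compound train [5 meshes; 5 ratios multiply, 5 sense flips]
mesh 1 [22T→44T]: running ratio 1/2, sense −
mesh 2 [44T→60T]: running ratio 11/30, sense +
mesh 3 [37T→37T]: running ratio 11/30, sense −
mesh 4 [37T→20T]: running ratio 407/600, sense +
mesh 5 [91T→91T]: running ratio 407/600, sense −
ω_out/ω_in = -407/600

-407/600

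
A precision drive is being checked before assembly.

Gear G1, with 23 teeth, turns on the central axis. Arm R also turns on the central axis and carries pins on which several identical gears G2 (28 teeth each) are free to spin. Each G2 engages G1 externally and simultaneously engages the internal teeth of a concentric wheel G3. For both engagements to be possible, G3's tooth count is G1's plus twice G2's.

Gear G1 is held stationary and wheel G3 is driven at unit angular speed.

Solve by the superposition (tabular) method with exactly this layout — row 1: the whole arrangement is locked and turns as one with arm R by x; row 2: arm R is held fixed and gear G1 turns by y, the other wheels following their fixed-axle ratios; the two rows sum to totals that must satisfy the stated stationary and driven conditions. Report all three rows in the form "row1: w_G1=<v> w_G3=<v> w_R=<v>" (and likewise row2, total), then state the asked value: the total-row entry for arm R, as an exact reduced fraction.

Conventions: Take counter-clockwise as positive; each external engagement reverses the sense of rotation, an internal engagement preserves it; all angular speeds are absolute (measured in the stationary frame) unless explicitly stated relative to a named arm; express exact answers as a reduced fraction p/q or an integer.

row1: w_G1=79/102 w_G3=79/102 w_R=79/102
row2: w_G1=-79/102 w_G3=23/102 w_R=0
total: w_G1=0 w_G3=1 w_R=79/102
asked value: 79/102

class = planetary set [G3 = 23+2·28 = 79; Willis about the carrier]
row 1 (train locked, turned with arm): all members turn x
superposition row 2 [arm held]: sun y, ring −(23/79)·y, arm 0
boundary: total ω_sun = x + y = 0 and total ω_ring = x − (23/79)·y = 1  ⇒  y = -79/102, x = 79/102
row 2 ring = −(23/79)·(-79/102) = 23/102
totals (row 1 + row 2): sun 79/102 + (-79/102) = 0, ring 79/102 + 23/102 = 1, arm 79/102 + 0 = 79/102
asked cell (total, arm) = 79/102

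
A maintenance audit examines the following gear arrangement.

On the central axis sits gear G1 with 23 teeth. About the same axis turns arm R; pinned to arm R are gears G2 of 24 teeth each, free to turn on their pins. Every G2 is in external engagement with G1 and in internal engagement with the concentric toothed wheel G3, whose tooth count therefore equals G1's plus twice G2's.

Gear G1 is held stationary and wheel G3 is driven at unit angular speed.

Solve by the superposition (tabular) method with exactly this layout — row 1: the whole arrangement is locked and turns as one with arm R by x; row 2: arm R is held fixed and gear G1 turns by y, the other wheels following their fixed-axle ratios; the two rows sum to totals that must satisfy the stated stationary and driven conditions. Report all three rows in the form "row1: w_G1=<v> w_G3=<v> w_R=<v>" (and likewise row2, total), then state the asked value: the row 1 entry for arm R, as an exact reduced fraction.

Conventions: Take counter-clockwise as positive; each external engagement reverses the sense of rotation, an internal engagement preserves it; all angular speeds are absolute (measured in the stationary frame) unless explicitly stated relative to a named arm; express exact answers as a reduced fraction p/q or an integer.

row1: w_G1=71/94 w_G3=71/94 w_R=71/94
row2: w_G1=-71/94 w_G3=23/94 w_R=0
total: w_G1=0 w_G3=1 w_R=71/94
asked value: 71/94

class = planetary set [G3 = 23+2·24 = 71; Willis about the carrier]
row 1 (train locked, turned with arm): all members turn x
superposition row 2 [arm held]: sun y, ring −(23/71)·y, arm 0
boundary: total ω_sun = x + y = 0 and total ω_ring = x − (23/71)·y = 1  ⇒  y = -71/94, x = 71/94
row 2 ring = −(23/71)·(-71/94) = 23/94
totals (row 1 + row 2): sun 71/94 + (-71/94) = 0, ring 71/94 + 23/94 = 1, arm 71/94 + 0 = 71/94
asked cell (row1, arm) = 71/94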